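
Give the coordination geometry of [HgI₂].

Each iodide is −1; balancing the 0 overall charge requires Hg(II).
Hg sits in group 12, so the d-electron count is 12 − 2 = 10.
With 2 monodentate ligands the coordination number is 2.
A d¹⁰ ion with only two ligands adopts a linear arrangement (sp hybridisation; no CFSE preference).

linear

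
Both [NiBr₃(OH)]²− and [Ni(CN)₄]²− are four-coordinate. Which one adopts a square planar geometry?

[Ni(CN)₄]²−

For [NiBr₃(OH)]²−: Summing ligand charges against the −2 overall charge gives an oxidation state of +2 for nickel. Group 10 minus oxidation state 2 gives a d⁸ configuration. Bromide and hydroxide are weak-field ligands. With weak-field ligands the CFSE gain from square planar is small, so a 3d d⁸ ion takes the sterically preferred tetrahedral geometry. → tetrahedral.
For [Ni(CN)₄]²−: Each cyanide is −1; balancing the −2 overall charge requires Ni(II). Nickel is a group-10 element; Ni(II) is therefore d⁸. Cyanide is a strong-field ligand (high in the spectrochemical series). A 3d d⁸ ion with strong-field ligands gains enough CFSE to favour square planar over tetrahedral. → square planar.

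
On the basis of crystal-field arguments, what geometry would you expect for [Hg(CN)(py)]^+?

Summing ligand charges against the +1 overall charge gives an oxidation state of +2 for mercury.
Mercury is a group-12 element; Hg(II) is therefore d¹⁰.
With 2 monodentate ligands the coordination number is 2.
A d¹⁰ ion with only two ligands adopts a linear arrangement (sp hybridisation; no CFSE preference).

linear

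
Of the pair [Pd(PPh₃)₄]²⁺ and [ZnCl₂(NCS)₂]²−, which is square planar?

For [Pd(PPh₃)₄]²⁺: Summing ligand charges against the +2 overall charge gives an oxidation state of +2 for palladium. Pd sits in group 10, so the d-electron count is 10 − 2 = 8. A 4d d⁸ ion has a large crystal-field splitting; square planar leaves the high-energy d_{x²−y²} orbital empty and maximises CFSE. → square planar.
For [ZnCl₂(NCS)₂]²−: Ligand charges: each chloride is −1; each isothiocyanate is −1. With an overall charge of −2 the zinc centre must be in the +2 oxidation state. Group 12 minus oxidation state 2 gives a d¹⁰ configuration. A d¹⁰ ion has no crystal-field stabilisation preference between square planar and tetrahedral, so four ligands adopt the sterically favoured tetrahedral geometry. → tetrahedral.

[Pd(PPh₃)₄]²⁺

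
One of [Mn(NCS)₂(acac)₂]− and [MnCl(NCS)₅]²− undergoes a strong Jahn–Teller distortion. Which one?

[Mn(NCS)₂(acac)₂]−

[Mn(NCS)₂(acac)₂]−: Ligand charges: each isothiocyanate is −1; each acetylacetonate is −1. With an overall charge of −1 the manganese centre must be in the +3 oxidation state. Group 7 minus oxidation state 3 gives a d⁴ configuration. Acetylacetonate and isothiocyanate are weak-field ligands for a first-row metal, so the complex is high-spin. The t₂g³e_g¹ (high-spin) configuration has an unevenly filled e_g set; the Jahn–Teller theorem predicts a tetragonal distortion (typically axial elongation) to lift the degeneracy.
[MnCl(NCS)₅]²−: Summing ligand charges against the −2 overall charge gives an oxidation state of +4 for manganese. Group 7 minus oxidation state 4 gives a d³ configuration. The d³ configuration leaves the e_g set evenly filled (or empty) — no strong Jahn–Teller driving force.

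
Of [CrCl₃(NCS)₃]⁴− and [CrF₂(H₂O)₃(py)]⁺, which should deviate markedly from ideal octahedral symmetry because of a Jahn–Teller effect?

[CrCl₃(NCS)₃]⁴−: Each chloride is −1; each isothiocyanate is −1; balancing the −4 overall charge requires Cr(II). Cr sits in group 6, so the d-electron count is 6 − 2 = 4. Chloride and isothiocyanate are weak-field ligands for a first-row metal, so the complex is high-spin. The t₂g³e_g¹ (high-spin) configuration has an unevenly filled e_g set; the Jahn–Teller theorem predicts a tetragonal distortion (typically axial elongation) to lift the degeneracy.
[CrF₂(H₂O)₃(py)]⁺: Each fluoride is −1; water is neutral; pyridine is neutral; balancing the +1 overall charge requires Cr(III). Cr sits in group 6, so the d-electron count is 6 − 3 = 3. The d³ configuration leaves the e_g set evenly filled (or empty) — no strong Jahn–Teller driving force.

[CrCl₃(NCS)₃]⁴−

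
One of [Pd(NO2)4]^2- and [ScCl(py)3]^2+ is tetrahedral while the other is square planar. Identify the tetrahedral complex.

[ScCl(py)3]^2+

For [Pd(NO2)4]^2-: Ligand charges: each nitro (N-bound nitrite) is −1. With an overall charge of −2 the palladium centre must be in the +2 oxidation state. Group 10 minus oxidation state 2 gives a d⁸ configuration. A 4d d⁸ ion has a large crystal-field splitting; square planar leaves the high-energy d_{x²−y²} orbital empty and maximises CFSE. → square planar.
For [ScCl(py)3]^2+: Ligand charges: each chloride is −1; pyridine is neutral. With an overall charge of +2 the scandium centre must be in the +3 oxidation state. Group 3 minus oxidation state 3 gives a d⁰ configuration. A d⁰ ion has no crystal-field stabilisation preference between square planar and tetrahedral, so four ligands adopt the sterically favoured tetrahedral geometry. → tetrahedral.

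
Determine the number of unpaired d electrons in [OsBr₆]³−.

1 unpaired electron

Ligand charges: each bromide is −1. With an overall charge of −3 the osmium centre must be in the +3 oxidation state.
Group 8 minus oxidation state 3 gives a d⁵ configuration.
The spin state decides the count: a 5d ion has a large Δₒ and is invariably low-spin.
An octahedral low-spin d⁵ ion is t₂g⁵e_g⁰, giving 1 unpaired electron.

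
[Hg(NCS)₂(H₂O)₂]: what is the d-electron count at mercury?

Each isothiocyanate is −1; water is neutral; balancing the 0 overall charge requires Hg(II).
Mercury is a group-12 element; Hg(II) is therefore d¹⁰.

d10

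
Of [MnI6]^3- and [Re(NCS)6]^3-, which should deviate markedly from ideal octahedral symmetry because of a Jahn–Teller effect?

[MnI6]^3-: Ligand charges: each iodide is −1. With an overall charge of −3 the manganese centre must be in the +3 oxidation state. Mn sits in group 7, so the d-electron count is 7 − 3 = 4. Iodide is a weak-field ligand for a first-row metal, so the complex is high-spin. The t₂g³e_g¹ (high-spin) configuration has an unevenly filled e_g set; the Jahn–Teller theorem predicts a tetragonal distortion (typically axial elongation) to lift the degeneracy.
[Re(NCS)6]^3-: Summing ligand charges against the −3 overall charge gives an oxidation state of +3 for rhenium. Group 7 minus oxidation state 3 gives a d⁴ configuration. A 5d ion has a large Δₒ and is invariably low-spin. The d⁴ configuration leaves the e_g set evenly filled (or empty) — no strong Jahn–Teller driving force.

[MnI6]^3-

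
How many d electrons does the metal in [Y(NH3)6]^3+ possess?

d0

Summing ligand charges against the +3 overall charge gives an oxidation state of +3 for yttrium.
Yttrium is a group-3 element; Y(III) is therefore d⁰.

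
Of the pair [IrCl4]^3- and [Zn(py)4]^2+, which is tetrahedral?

For [IrCl4]^3-: Ligand charges: each chloride is −1. With an overall charge of −3 the iridium centre must be in the +1 oxidation state. Iridium is a group-9 element; Ir(I) is therefore d⁸. A 5d d⁸ ion has a large crystal-field splitting; square planar leaves the high-energy d_{x²−y²} orbital empty and maximises CFSE. → square planar.
For [Zn(py)4]^2+: Ligand charges: pyridine is neutral. With an overall charge of +2 the zinc centre must be in the +2 oxidation state. Zinc is a group-12 element; Zn(II) is therefore d¹⁰. A d¹⁰ ion has no crystal-field stabilisation preference between square planar and tetrahedral, so four ligands adopt the sterically favoured tetrahedral geometry. → tetrahedral.

[Zn(py)4]^2+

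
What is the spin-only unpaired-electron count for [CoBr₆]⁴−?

3 unpaired electrons

Ligand charges: each bromide is −1. With an overall charge of −4 the cobalt centre must be in the +2 oxidation state.
Cobalt is a group-9 element; Co(II) is therefore d⁷.
The spin state decides the count: Bromide is a weak-field ligand for a first-row metal, so the complex is high-spin.
An octahedral high-spin d⁷ ion is t₂g⁵e_g², giving 3 unpaired electrons.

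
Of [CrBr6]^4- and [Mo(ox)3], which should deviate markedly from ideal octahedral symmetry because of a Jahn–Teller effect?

[CrBr6]^4-

[CrBr6]^4-: Ligand charges: each bromide is −1. With an overall charge of −4 the chromium centre must be in the +2 oxidation state. Cr sits in group 6, so the d-electron count is 6 − 2 = 4. Bromide is a weak-field ligand for a first-row metal, so the complex is high-spin. The t₂g³e_g¹ (high-spin) configuration has an unevenly filled e_g set; the Jahn–Teller theorem predicts a tetragonal distortion (typically axial elongation) to lift the degeneracy.
[Mo(ox)3]: Summing ligand charges against the 0 overall charge gives an oxidation state of +6 for molybdenum. Mo sits in group 6, so the d-electron count is 6 − 6 = 0. The d⁰ configuration leaves the e_g set evenly filled (or empty) — no strong Jahn–Teller driving force.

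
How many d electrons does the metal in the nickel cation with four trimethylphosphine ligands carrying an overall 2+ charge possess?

d⁸

Ligand charges: trimethylphosphine is neutral. With an overall charge of +2 the nickel centre must be in the +2 oxidation state.
Group 10 minus oxidation state 2 gives a d⁸ configuration.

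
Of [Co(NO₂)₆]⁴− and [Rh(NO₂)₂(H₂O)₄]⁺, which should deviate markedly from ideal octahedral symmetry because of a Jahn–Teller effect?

[Co(NO₂)₆]⁴−

[Co(NO₂)₆]⁴−: Summing ligand charges against the −4 overall charge gives an oxidation state of +2 for cobalt. Co sits in group 9, so the d-electron count is 9 − 2 = 7. Nitro (N-bound nitrite) is a strong-field ligand (high in the spectrochemical series) for a first-row metal, so the complex is low-spin. The t₂g⁶e_g¹ (low-spin) configuration has an unevenly filled e_g set; the Jahn–Teller theorem predicts a tetragonal distortion (typically axial elongation) to lift the degeneracy.
[Rh(NO₂)₂(H₂O)₄]⁺: Each nitro (N-bound nitrite) is −1; water is neutral; balancing the +1 overall charge requires Rh(III). Rh sits in group 9, so the d-electron count is 9 − 3 = 6. A 4d ion has a large Δₒ and is invariably low-spin. The d⁶ configuration leaves the e_g set evenly filled (or empty) — no strong Jahn–Teller driving force.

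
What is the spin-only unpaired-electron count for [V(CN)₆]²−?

Summing ligand charges against the −2 overall charge gives an oxidation state of +4 for vanadium.
Group 5 minus oxidation state 4 gives a d¹ configuration.
In an octahedral field the d¹ configuration is t₂g¹e_g⁰ (only one arrangement possible), giving 1 unpaired electron.

1 unpaired electron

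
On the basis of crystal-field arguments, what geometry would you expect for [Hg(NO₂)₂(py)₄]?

Summing ligand charges against the 0 overall charge gives an oxidation state of +2 for mercury.
Hg sits in group 12, so the d-electron count is 12 − 2 = 10.
With 6 monodentate ligands the coordination number is 6.
Six donors around a single metal centre give an octahedral coordination sphere.

octahedral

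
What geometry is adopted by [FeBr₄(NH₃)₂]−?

Each bromide is −1; ammonia is neutral; balancing the −1 overall charge requires Fe(III).
Iron is a group-8 element; Fe(III) is therefore d⁵.
Coordination number: 6.
Six donors around a single metal centre give an octahedral coordination sphere.

octahedral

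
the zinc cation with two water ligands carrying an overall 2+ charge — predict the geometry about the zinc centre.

linear

Summing ligand charges against the +2 overall charge gives an oxidation state of +2 for zinc.
Zinc is a group-12 element; Zn(II) is therefore d¹⁰.
With 2 monodentate ligands the coordination number is 2.
A d¹⁰ ion with only two ligands adopts a linear arrangement (sp hybridisation; no CFSE preference).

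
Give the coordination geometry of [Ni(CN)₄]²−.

Ligand charges: each cyanide is −1. With an overall charge of −2 the nickel centre must be in the +2 oxidation state.
Group 10 minus oxidation state 2 gives a d⁸ configuration.
With 4 monodentate ligands the coordination number is 4.
Cyanide is a strong-field ligand (high in the spectrochemical series).
A 3d d⁸ ion with strong-field ligands gains enough CFSE to favour square planar over tetrahedral.

square planar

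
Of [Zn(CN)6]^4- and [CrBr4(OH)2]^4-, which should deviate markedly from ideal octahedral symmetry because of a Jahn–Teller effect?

[Zn(CN)6]^4-: Ligand charges: each cyanide is −1. With an overall charge of −4 the zinc centre must be in the +2 oxidation state. Group 12 minus oxidation state 2 gives a d¹⁰ configuration. The d¹⁰ configuration leaves the e_g set evenly filled (or empty) — no strong Jahn–Teller driving force.
[CrBr4(OH)2]^4-: Summing ligand charges against the −4 overall charge gives an oxidation state of +2 for chromium. Chromium is a group-6 element; Cr(II) is therefore d⁴. Bromide and hydroxide are weak-field ligands for a first-row metal, so the complex is high-spin. The t₂g³e_g¹ (high-spin) configuration has an unevenly filled e_g set; the Jahn–Teller theorem predicts a tetragonal distortion (typically axial elongation) to lift the degeneracy.

[CrBr4(OH)2]^4-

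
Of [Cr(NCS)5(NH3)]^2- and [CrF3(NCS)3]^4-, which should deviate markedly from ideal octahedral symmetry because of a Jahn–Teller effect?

[Cr(NCS)5(NH3)]^2-: Ligand charges: each isothiocyanate is −1; ammonia is neutral. With an overall charge of −2 the chromium centre must be in the +3 oxidation state. Cr sits in group 6, so the d-electron count is 6 − 3 = 3. The d³ configuration leaves the e_g set evenly filled (or empty) — no strong Jahn–Teller driving force.
[CrF3(NCS)3]^4-: Each fluoride is −1; each isothiocyanate is −1; balancing the −4 overall charge requires Cr(II). Chromium is a group-6 element; Cr(II) is therefore d⁴. Fluoride and isothiocyanate are weak-field ligands for a first-row metal, so the complex is high-spin. The t₂g³e_g¹ (high-spin) configuration has an unevenly filled e_g set; the Jahn–Teller theorem predicts a tetragonal distortion (typically axial elongation) to lift the degeneracy.

[CrF3(NCS)3]^4-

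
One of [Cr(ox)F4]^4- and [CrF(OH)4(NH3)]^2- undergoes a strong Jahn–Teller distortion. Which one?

[Cr(ox)F4]^4-: Summing ligand charges against the −4 overall charge gives an oxidation state of +2 for chromium. Group 6 minus oxidation state 2 gives a d⁴ configuration. Fluoride and oxalate are weak-field ligands for a first-row metal, so the complex is high-spin. The t₂g³e_g¹ (high-spin) configuration has an unevenly filled e_g set; the Jahn–Teller theorem predicts a tetragonal distortion (typically axial elongation) to lift the degeneracy.
[CrF(OH)4(NH3)]^2-: Summing ligand charges against the −2 overall charge gives an oxidation state of +3 for chromium. Group 6 minus oxidation state 3 gives a d³ configuration. The d³ configuration leaves the e_g set evenly filled (or empty) — no strong Jahn–Teller driving force.

[Cr(ox)F4]^4-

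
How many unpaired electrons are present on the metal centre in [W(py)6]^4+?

Pyridine is neutral; balancing the +4 overall charge requires W(IV).
Group 6 minus oxidation state 4 gives a d² configuration.
In an octahedral field the d² configuration is t₂g²e_g⁰ (only one arrangement possible), giving 2 unpaired electrons.

2 unpaired electrons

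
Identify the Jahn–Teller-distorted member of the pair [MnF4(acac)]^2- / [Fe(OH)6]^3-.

[MnF4(acac)]^2-

[MnF4(acac)]^2-: Summing ligand charges against the −2 overall charge gives an oxidation state of +3 for manganese. Mn sits in group 7, so the d-electron count is 7 − 3 = 4. Acetylacetonate and fluoride are weak-field ligands for a first-row metal, so the complex is high-spin. The t₂g³e_g¹ (high-spin) configuration has an unevenly filled e_g set; the Jahn–Teller theorem predicts a tetragonal distortion (typically axial elongation) to lift the degeneracy.
[Fe(OH)6]^3-: Each hydroxide is −1; balancing the −3 overall charge requires Fe(III). Iron is a group-8 element; Fe(III) is therefore d⁵. Hydroxide is a weak-field ligand for a first-row metal, so the complex is high-spin. The d⁵ configuration leaves the e_g set evenly filled (or empty) — no strong Jahn–Teller driving force.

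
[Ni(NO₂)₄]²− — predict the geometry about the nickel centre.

Each nitro (N-bound nitrite) is −1; balancing the −2 overall charge requires Ni(II).
Ni sits in group 10, so the d-electron count is 10 − 2 = 8.
With 4 monodentate ligands the coordination number is 4.
Nitro (N-bound nitrite) is a strong-field ligand (high in the spectrochemical series).
A 3d d⁸ ion with strong-field ligands gains enough CFSE to favour square planar over tetrahedral.

square planar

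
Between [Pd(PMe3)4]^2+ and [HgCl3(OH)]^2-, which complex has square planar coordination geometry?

[Pd(PMe3)4]^2+

For [Pd(PMe3)4]^2+: Trimethylphosphine is neutral; balancing the +2 overall charge requires Pd(II). Group 10 minus oxidation state 2 gives a d⁸ configuration. A 4d d⁸ ion has a large crystal-field splitting; square planar leaves the high-energy d_{x²−y²} orbital empty and maximises CFSE. → square planar.
For [HgCl3(OH)]^2-: Each chloride is −1; each hydroxide is −1; balancing the −2 overall charge requires Hg(II). Mercury is a group-12 element; Hg(II) is therefore d¹⁰. A d¹⁰ ion has no crystal-field stabilisation preference between square planar and tetrahedral, so four ligands adopt the sterically favoured tetrahedral geometry. → tetrahedral.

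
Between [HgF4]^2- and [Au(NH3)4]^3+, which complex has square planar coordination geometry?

For [HgF4]^2-: Ligand charges: each fluoride is −1. With an overall charge of −2 the mercury centre must be in the +2 oxidation state. Group 12 minus oxidation state 2 gives a d¹⁰ configuration. A d¹⁰ ion has no crystal-field stabilisation preference between square planar and tetrahedral, so four ligands adopt the sterically favoured tetrahedral geometry. → tetrahedral.
For [Au(NH3)4]^3+: Summing ligand charges against the +3 overall charge gives an oxidation state of +3 for gold. Gold is a group-11 element; Au(III) is therefore d⁸. A 5d d⁸ ion has a large crystal-field splitting; square planar leaves the high-energy d_{x²−y²} orbital empty and maximises CFSE. → square planar.

[Au(NH3)4]^3+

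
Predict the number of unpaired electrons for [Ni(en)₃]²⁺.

Ligand charges: ethylenediamine is neutral. With an overall charge of +2 the nickel centre must be in the +2 oxidation state.
Ni sits in group 10, so the d-electron count is 10 − 2 = 8.
Counting donor atoms: 3×ethylenediamine (bidentate) → 6 donors. Coordination number = 6.
In an octahedral field the d⁸ configuration is t₂g⁶e_g² (only one arrangement possible), giving 2 unpaired electrons.

2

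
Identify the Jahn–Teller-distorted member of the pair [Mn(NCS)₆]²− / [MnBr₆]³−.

[MnBr₆]³−

[Mn(NCS)₆]²−: Each isothiocyanate is −1; balancing the −2 overall charge requires Mn(IV). Mn sits in group 7, so the d-electron count is 7 − 4 = 3. The d³ configuration leaves the e_g set evenly filled (or empty) — no strong Jahn–Teller driving force.
[MnBr₆]³−: Summing ligand charges against the −3 overall charge gives an oxidation state of +3 for manganese. Group 7 minus oxidation state 3 gives a d⁴ configuration. Bromide is a weak-field ligand for a first-row metal, so the complex is high-spin. The t₂g³e_g¹ (high-spin) configuration has an unevenly filled e_g set; the Jahn–Teller theorem predicts a tetragonal distortion (typically axial elongation) to lift the degeneracy.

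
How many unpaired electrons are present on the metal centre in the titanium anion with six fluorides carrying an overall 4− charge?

Summing ligand charges against the −4 overall charge gives an oxidation state of +2 for titanium.
Ti sits in group 4, so the d-electron count is 4 − 2 = 2.
In an octahedral field the d² configuration is t₂g²e_g⁰ (only one arrangement possible), giving 2 unpaired electrons.

2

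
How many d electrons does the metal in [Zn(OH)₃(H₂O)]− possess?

Ligand charges: each hydroxide is −1; water is neutral. With an overall charge of −1 the zinc centre must be in the +2 oxidation state.
Zinc is a group-12 element; Zn(II) is therefore d¹⁰.

d¹⁰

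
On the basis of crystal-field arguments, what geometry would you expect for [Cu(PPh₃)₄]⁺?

Triphenylphosphine is neutral; balancing the +1 overall charge requires Cu(I).
Group 11 minus oxidation state 1 gives a d¹⁰ configuration.
Coordination number: 4.
A d¹⁰ ion has no crystal-field stabilisation preference between square planar and tetrahedral, so four ligands adopt the sterically favoured tetrahedral geometry.

tetrahedral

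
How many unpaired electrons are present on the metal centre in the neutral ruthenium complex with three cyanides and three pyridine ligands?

1

Ligand charges: each cyanide is −1; pyridine is neutral. With an overall charge of 0 the ruthenium centre must be in the +3 oxidation state.
Ruthenium is a group-8 element; Ru(III) is therefore d⁵.
The spin state decides the count: a 4d ion has a large Δₒ and is invariably low-spin.
An octahedral low-spin d⁵ ion is t₂g⁵e_g⁰, giving 1 unpaired electron.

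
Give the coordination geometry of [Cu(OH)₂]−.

linear

Ligand charges: each hydroxide is −1. With an overall charge of −1 the copper centre must be in the +1 oxidation state.
Group 11 minus oxidation state 1 gives a d¹⁰ configuration.
With 2 monodentate ligands the coordination number is 2.
A d¹⁰ ion with only two ligands adopts a linear arrangement (sp hybridisation; no CFSE preference).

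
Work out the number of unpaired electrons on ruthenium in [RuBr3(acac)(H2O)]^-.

1

Summing ligand charges against the −1 overall charge gives an oxidation state of +3 for ruthenium.
Ruthenium is a group-8 element; Ru(III) is therefore d⁵.
Counting donor atoms: 3×bromide (monodentate) → 3 donors; 1×acetylacetonate (bidentate) → 2 donors; 1×water (monodentate) → 1 donor. Coordination number = 6.
The spin state decides the count: a 4d ion has a large Δₒ and is invariably low-spin.
An octahedral low-spin d⁵ ion is t₂g⁵e_g⁰, giving 1 unpaired electron.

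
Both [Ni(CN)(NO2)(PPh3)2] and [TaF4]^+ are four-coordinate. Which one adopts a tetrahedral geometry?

[TaF4]^+

For [Ni(CN)(NO2)(PPh3)2]: Ligand charges: each cyanide is −1; each nitro (N-bound nitrite) is −1; triphenylphosphine is neutral. With an overall charge of 0 the nickel centre must be in the +2 oxidation state. Ni sits in group 10, so the d-electron count is 10 − 2 = 8. Cyanide, nitro (N-bound nitrite), and triphenylphosphine are strong-field ligands (high in the spectrochemical series). A 3d d⁸ ion with strong-field ligands gains enough CFSE to favour square planar over tetrahedral. → square planar.
For [TaF4]^+: Summing ligand charges against the +1 overall charge gives an oxidation state of +5 for tantalum. Group 5 minus oxidation state 5 gives a d⁰ configuration. A d⁰ ion has no crystal-field stabilisation preference between square planar and tetrahedral, so four ligands adopt the sterically favoured tetrahedral geometry. → tetrahedral.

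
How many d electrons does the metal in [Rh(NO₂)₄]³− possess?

d8

Each nitro (N-bound nitrite) is −1; balancing the −3 overall charge requires Rh(I).
Rh sits in group 9, so the d-electron count is 9 − 1 = 8.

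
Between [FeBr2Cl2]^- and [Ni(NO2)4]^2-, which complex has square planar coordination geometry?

[Ni(NO2)4]^2-

For [FeBr2Cl2]^-: Summing ligand charges against the −1 overall charge gives an oxidation state of +3 for iron. Iron is a group-8 element; Fe(III) is therefore d⁵. A high-spin d⁵ ion has zero CFSE in either geometry, so four ligands adopt the sterically favoured tetrahedral geometry. → tetrahedral.
For [Ni(NO2)4]^2-: Summing ligand charges against the −2 overall charge gives an oxidation state of +2 for nickel. Group 10 minus oxidation state 2 gives a d⁸ configuration. Nitro (N-bound nitrite) is a strong-field ligand (high in the spectrochemical series). A 3d d⁸ ion with strong-field ligands gains enough CFSE to favour square planar over tetrahedral. → square planar.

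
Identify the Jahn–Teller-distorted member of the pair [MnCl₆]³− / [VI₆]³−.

[MnCl₆]³−

[MnCl₆]³−: Summing ligand charges against the −3 overall charge gives an oxidation state of +3 for manganese. Mn sits in group 7, so the d-electron count is 7 − 3 = 4. Chloride is a weak-field ligand for a first-row metal, so the complex is high-spin. The t₂g³e_g¹ (high-spin) configuration has an unevenly filled e_g set; the Jahn–Teller theorem predicts a tetragonal distortion (typically axial elongation) to lift the degeneracy.
[VI₆]³−: Each iodide is −1; balancing the −3 overall charge requires V(III). Group 5 minus oxidation state 3 gives a d² configuration. The d² configuration leaves the e_g set evenly filled (or empty) — no strong Jahn–Teller driving force.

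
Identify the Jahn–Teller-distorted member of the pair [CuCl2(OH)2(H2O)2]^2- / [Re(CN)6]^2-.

[CuCl2(OH)2(H2O)2]^2-: Ligand charges: each chloride is −1; each hydroxide is −1; water is neutral. With an overall charge of −2 the copper centre must be in the +2 oxidation state. Group 11 minus oxidation state 2 gives a d⁹ configuration. The t₂g⁶e_g³ configuration has an unevenly filled e_g set; the Jahn–Teller theorem predicts a tetragonal distortion (typically axial elongation) to lift the degeneracy.
[Re(CN)6]^2-: Summing ligand charges against the −2 overall charge gives an oxidation state of +4 for rhenium. Rhenium is a group-7 element; Re(IV) is therefore d³. The d³ configuration leaves the e_g set evenly filled (or empty) — no strong Jahn–Teller driving force.

[CuCl2(OH)2(H2O)2]^2-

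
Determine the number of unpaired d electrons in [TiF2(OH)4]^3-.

1

Summing ligand charges against the −3 overall charge gives an oxidation state of +3 for titanium.
Group 4 minus oxidation state 3 gives a d¹ configuration.
In an octahedral field the d¹ configuration is t₂g¹e_g⁰ (only one arrangement possible), giving 1 unpaired electron.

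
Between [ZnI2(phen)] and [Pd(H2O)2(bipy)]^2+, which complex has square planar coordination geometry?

For [ZnI2(phen)]: Ligand charges: each iodide is −1; 1,10-phenanthroline is neutral. With an overall charge of 0 the zinc centre must be in the +2 oxidation state. Zinc is a group-12 element; Zn(II) is therefore d¹⁰. A d¹⁰ ion has no crystal-field stabilisation preference between square planar and tetrahedral, so four ligands adopt the sterically favoured tetrahedral geometry. → tetrahedral.
For [Pd(H2O)2(bipy)]^2+: Summing ligand charges against the +2 overall charge gives an oxidation state of +2 for palladium. Pd sits in group 10, so the d-electron count is 10 − 2 = 8. A 4d d⁸ ion has a large crystal-field splitting; square planar leaves the high-energy d_{x²−y²} orbital empty and maximises CFSE. → square planar.

[Pd(H2O)2(bipy)]^2+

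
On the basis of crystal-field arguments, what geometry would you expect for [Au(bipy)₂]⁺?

2,2′-bipyridine is neutral; balancing the +1 overall charge requires Au(I).
Au sits in group 11, so the d-electron count is 11 − 1 = 10.
Counting donor atoms: 2×2,2′-bipyridine (bidentate) → 4 donors. Coordination number = 4.
A d¹⁰ ion has no crystal-field stabilisation preference between square planar and tetrahedral, so four ligands adopt the sterically favoured tetrahedral geometry.

tetrahedral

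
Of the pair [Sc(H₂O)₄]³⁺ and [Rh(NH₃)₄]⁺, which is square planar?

[Rh(NH₃)₄]⁺

For [Sc(H₂O)₄]³⁺: Ligand charges: water is neutral. With an overall charge of +3 the scandium centre must be in the +3 oxidation state. Group 3 minus oxidation state 3 gives a d⁰ configuration. A d⁰ ion has no crystal-field stabilisation preference between square planar and tetrahedral, so four ligands adopt the sterically favoured tetrahedral geometry. → tetrahedral.
For [Rh(NH₃)₄]⁺: Ammonia is neutral; balancing the +1 overall charge requires Rh(I). Rhodium is a group-9 element; Rh(I) is therefore d⁸. A 4d d⁸ ion has a large crystal-field splitting; square planar leaves the high-energy d_{x²−y²} orbital empty and maximises CFSE. → square planar.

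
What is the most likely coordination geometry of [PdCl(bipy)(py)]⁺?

Ligand charges: each chloride is −1; 2,2′-bipyridine is neutral; pyridine is neutral. With an overall charge of +1 the palladium centre must be in the +2 oxidation state.
Pd sits in group 10, so the d-electron count is 10 − 2 = 8.
Counting donor atoms: 1×chloride (monodentate) → 1 donor; 1×2,2′-bipyridine (bidentate) → 2 donors; 1×pyridine (monodentate) → 1 donor. Coordination number = 4.
A 4d d⁸ ion has a large crystal-field splitting; square planar leaves the high-energy d_{x²−y²} orbital empty and maximises CFSE.

square planar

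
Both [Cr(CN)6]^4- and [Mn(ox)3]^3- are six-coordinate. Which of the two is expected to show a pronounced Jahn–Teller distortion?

[Cr(CN)6]^4-: Ligand charges: each cyanide is −1. With an overall charge of −4 the chromium centre must be in the +2 oxidation state. Chromium is a group-6 element; Cr(II) is therefore d⁴. Cyanide is a strong-field ligand (high in the spectrochemical series) for a first-row metal, so the complex is low-spin. The d⁴ configuration leaves the e_g set evenly filled (or empty) — no strong Jahn–Teller driving force.
[Mn(ox)3]^3-: Summing ligand charges against the −3 overall charge gives an oxidation state of +3 for manganese. Group 7 minus oxidation state 3 gives a d⁴ configuration. Oxalate is a weak-field ligand for a first-row metal, so the complex is high-spin. The t₂g³e_g¹ (high-spin) configuration has an unevenly filled e_g set; the Jahn–Teller theorem predicts a tetragonal distortion (typically axial elongation) to lift the degeneracy.

[Mn(ox)3]^3-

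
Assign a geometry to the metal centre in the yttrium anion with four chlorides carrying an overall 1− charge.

Each chloride is −1; balancing the −1 overall charge requires Y(III).
Y sits in group 3, so the d-electron count is 3 − 3 = 0.
With 4 monodentate ligands the coordination number is 4.
A d⁰ ion has no crystal-field stabilisation preference between square planar and tetrahedral, so four ligands adopt the sterically favoured tetrahedral geometry.

tetrahedral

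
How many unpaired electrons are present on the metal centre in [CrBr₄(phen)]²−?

Ligand charges: each bromide is −1; 1,10-phenanthroline is neutral. With an overall charge of −2 the chromium centre must be in the +2 oxidation state.
Group 6 minus oxidation state 2 gives a d⁴ configuration.
Counting donor atoms: 4×bromide (monodentate) → 4 donors; 1×1,10-phenanthroline (bidentate) → 2 donors. Coordination number = 6.
The spin state decides the count: Bromide is a weak-field ligand for a first-row metal, so the complex is high-spin.
An octahedral high-spin d⁴ ion is t₂g³e_g¹, giving 4 unpaired electrons.

4 unpaired electrons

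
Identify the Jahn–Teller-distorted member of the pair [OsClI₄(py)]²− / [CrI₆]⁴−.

[OsClI₄(py)]²−: Each chloride is −1; each iodide is −1; pyridine is neutral; balancing the −2 overall charge requires Os(III). Group 8 minus oxidation state 3 gives a d⁵ configuration. A 5d ion has a large Δₒ and is invariably low-spin. The d⁵ configuration leaves the e_g set evenly filled (or empty) — no strong Jahn–Teller driving force.
[CrI₆]⁴−: Each iodide is −1; balancing the −4 overall charge requires Cr(II). Cr sits in group 6, so the d-electron count is 6 − 2 = 4. Iodide is a weak-field ligand for a first-row metal, so the complex is high-spin. The t₂g³e_g¹ (high-spin) configuration has an unevenly filled e_g set; the Jahn–Teller theorem predicts a tetragonal distortion (typically axial elongation) to lift the degeneracy.

[CrI₆]⁴−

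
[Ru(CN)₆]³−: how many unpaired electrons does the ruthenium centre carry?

1 unpaired electron

Summing ligand charges against the −3 overall charge gives an oxidation state of +3 for ruthenium.
Ruthenium is a group-8 element; Ru(III) is therefore d⁵.
The spin state decides the count: a 4d ion has a large Δₒ and is invariably low-spin.
An octahedral low-spin d⁵ ion is t₂g⁵e_g⁰, giving 1 unpaired electron.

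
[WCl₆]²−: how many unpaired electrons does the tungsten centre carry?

Summing ligand charges against the −2 overall charge gives an oxidation state of +4 for tungsten.
Tungsten is a group-6 element; W(IV) is therefore d².
In an octahedral field the d² configuration is t₂g²e_g⁰ (only one arrangement possible), giving 2 unpaired electrons.

2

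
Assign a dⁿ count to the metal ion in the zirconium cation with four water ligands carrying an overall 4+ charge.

d⁰

Ligand charges: water is neutral. With an overall charge of +4 the zirconium centre must be in the +4 oxidation state.
Zirconium is a group-4 element; Zr(IV) is therefore d⁰.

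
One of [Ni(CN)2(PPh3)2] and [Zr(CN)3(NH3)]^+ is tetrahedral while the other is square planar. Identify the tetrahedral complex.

For [Ni(CN)2(PPh3)2]: Summing ligand charges against the 0 overall charge gives an oxidation state of +2 for nickel. Group 10 minus oxidation state 2 gives a d⁸ configuration. Cyanide and triphenylphosphine are strong-field ligands (high in the spectrochemical series). A 3d d⁸ ion with strong-field ligands gains enough CFSE to favour square planar over tetrahedral. → square planar.
For [Zr(CN)3(NH3)]^+: Summing ligand charges against the +1 overall charge gives an oxidation state of +4 for zirconium. Group 4 minus oxidation state 4 gives a d⁰ configuration. A d⁰ ion has no crystal-field stabilisation preference between square planar and tetrahedral, so four ligands adopt the sterically favoured tetrahedral geometry. → tetrahedral.

[Zr(CN)3(NH3)]^+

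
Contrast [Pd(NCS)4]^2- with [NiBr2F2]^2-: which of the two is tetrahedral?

[NiBr2F2]^2-

For [Pd(NCS)4]^2-: Ligand charges: each isothiocyanate is −1. With an overall charge of −2 the palladium centre must be in the +2 oxidation state. Group 10 minus oxidation state 2 gives a d⁸ configuration. A 4d d⁸ ion has a large crystal-field splitting; square planar leaves the high-energy d_{x²−y²} orbital empty and maximises CFSE. → square planar.
For [NiBr2F2]^2-: Ligand charges: each bromide is −1; each fluoride is −1. With an overall charge of −2 the nickel centre must be in the +2 oxidation state. Nickel is a group-10 element; Ni(II) is therefore d⁸. Bromide and fluoride are weak-field ligands. With weak-field ligands the CFSE gain from square planar is small, so a 3d d⁸ ion takes the sterically preferred tetrahedral geometry. → tetrahedral.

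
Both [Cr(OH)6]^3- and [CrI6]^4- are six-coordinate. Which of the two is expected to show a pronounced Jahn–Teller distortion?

[Cr(OH)6]^3-: Summing ligand charges against the −3 overall charge gives an oxidation state of +3 for chromium. Chromium is a group-6 element; Cr(III) is therefore d³. The d³ configuration leaves the e_g set evenly filled (or empty) — no strong Jahn–Teller driving force.
[CrI6]^4-: Summing ligand charges against the −4 overall charge gives an oxidation state of +2 for chromium. Chromium is a group-6 element; Cr(II) is therefore d⁴. Iodide is a weak-field ligand for a first-row metal, so the complex is high-spin. The t₂g³e_g¹ (high-spin) configuration has an unevenly filled e_g set; the Jahn–Teller theorem predicts a tetragonal distortion (typically axial elongation) to lift the degeneracy.

[CrI6]^4-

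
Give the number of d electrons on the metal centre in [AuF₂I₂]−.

Ligand charges: each fluoride is −1; each iodide is −1. With an overall charge of −1 the gold centre must be in the +3 oxidation state.
Au sits in group 11, so the d-electron count is 11 − 3 = 8.

d8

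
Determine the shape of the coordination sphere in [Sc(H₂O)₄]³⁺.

Summing ligand charges against the +3 overall charge gives an oxidation state of +3 for scandium.
Group 3 minus oxidation state 3 gives a d⁰ configuration.
With 4 monodentate ligands the coordination number is 4.
A d⁰ ion has no crystal-field stabilisation preference between square planar and tetrahedral, so four ligands adopt the sterically favoured tetrahedral geometry.

tetrahedral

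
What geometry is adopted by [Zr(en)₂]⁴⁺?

tetrahedral

Ethylenediamine is neutral; balancing the +4 overall charge requires Zr(IV).
Zirconium is a group-4 element; Zr(IV) is therefore d⁰.
Counting donor atoms: 2×ethylenediamine (bidentate) → 4 donors. Coordination number = 4.
A d⁰ ion has no crystal-field stabilisation preference between square planar and tetrahedral, so four ligands adopt the sterically favoured tetrahedral geometry.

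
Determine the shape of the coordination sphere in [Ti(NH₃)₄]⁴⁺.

tetrahedral

Ammonia is neutral; balancing the +4 overall charge requires Ti(IV).
Group 4 minus oxidation state 4 gives a d⁰ configuration.
Coordination number: 4.
A d⁰ ion has no crystal-field stabilisation preference between square planar and tetrahedral, so four ligands adopt the sterically favoured tetrahedral geometry.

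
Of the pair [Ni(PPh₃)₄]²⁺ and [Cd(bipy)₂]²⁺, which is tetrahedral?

[Cd(bipy)₂]²⁺

For [Ni(PPh₃)₄]²⁺: Ligand charges: triphenylphosphine is neutral. With an overall charge of +2 the nickel centre must be in the +2 oxidation state. Ni sits in group 10, so the d-electron count is 10 − 2 = 8. Triphenylphosphine is a strong-field ligand (high in the spectrochemical series). A 3d d⁸ ion with strong-field ligands gains enough CFSE to favour square planar over tetrahedral. → square planar.
For [Cd(bipy)₂]²⁺: 2,2′-bipyridine is neutral; balancing the +2 overall charge requires Cd(II). Cadmium is a group-12 element; Cd(II) is therefore d¹⁰. A d¹⁰ ion has no crystal-field stabilisation preference between square planar and tetrahedral, so four ligands adopt the sterically favoured tetrahedral geometry. → tetrahedral.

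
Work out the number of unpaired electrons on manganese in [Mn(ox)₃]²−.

3 unpaired electrons

Each oxalate is −2; balancing the −2 overall charge requires Mn(IV).
Manganese is a group-7 element; Mn(IV) is therefore d³.
Counting donor atoms: 3×oxalate (bidentate) → 6 donors. Coordination number = 6.
In an octahedral field the d³ configuration is t₂g³e_g⁰ (only one arrangement possible), giving 3 unpaired electrons.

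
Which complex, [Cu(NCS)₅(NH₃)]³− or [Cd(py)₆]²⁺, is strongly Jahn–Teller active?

[Cu(NCS)₅(NH₃)]³−: Summing ligand charges against the −3 overall charge gives an oxidation state of +2 for copper. Copper is a group-11 element; Cu(II) is therefore d⁹. The t₂g⁶e_g³ configuration has an unevenly filled e_g set; the Jahn–Teller theorem predicts a tetragonal distortion (typically axial elongation) to lift the degeneracy.
[Cd(py)₆]²⁺: Summing ligand charges against the +2 overall charge gives an oxidation state of +2 for cadmium. Cd sits in group 12, so the d-electron count is 12 − 2 = 10. The d¹⁰ configuration leaves the e_g set evenly filled (or empty) — no strong Jahn–Teller driving force.

[Cu(NCS)₅(NH₃)]³−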